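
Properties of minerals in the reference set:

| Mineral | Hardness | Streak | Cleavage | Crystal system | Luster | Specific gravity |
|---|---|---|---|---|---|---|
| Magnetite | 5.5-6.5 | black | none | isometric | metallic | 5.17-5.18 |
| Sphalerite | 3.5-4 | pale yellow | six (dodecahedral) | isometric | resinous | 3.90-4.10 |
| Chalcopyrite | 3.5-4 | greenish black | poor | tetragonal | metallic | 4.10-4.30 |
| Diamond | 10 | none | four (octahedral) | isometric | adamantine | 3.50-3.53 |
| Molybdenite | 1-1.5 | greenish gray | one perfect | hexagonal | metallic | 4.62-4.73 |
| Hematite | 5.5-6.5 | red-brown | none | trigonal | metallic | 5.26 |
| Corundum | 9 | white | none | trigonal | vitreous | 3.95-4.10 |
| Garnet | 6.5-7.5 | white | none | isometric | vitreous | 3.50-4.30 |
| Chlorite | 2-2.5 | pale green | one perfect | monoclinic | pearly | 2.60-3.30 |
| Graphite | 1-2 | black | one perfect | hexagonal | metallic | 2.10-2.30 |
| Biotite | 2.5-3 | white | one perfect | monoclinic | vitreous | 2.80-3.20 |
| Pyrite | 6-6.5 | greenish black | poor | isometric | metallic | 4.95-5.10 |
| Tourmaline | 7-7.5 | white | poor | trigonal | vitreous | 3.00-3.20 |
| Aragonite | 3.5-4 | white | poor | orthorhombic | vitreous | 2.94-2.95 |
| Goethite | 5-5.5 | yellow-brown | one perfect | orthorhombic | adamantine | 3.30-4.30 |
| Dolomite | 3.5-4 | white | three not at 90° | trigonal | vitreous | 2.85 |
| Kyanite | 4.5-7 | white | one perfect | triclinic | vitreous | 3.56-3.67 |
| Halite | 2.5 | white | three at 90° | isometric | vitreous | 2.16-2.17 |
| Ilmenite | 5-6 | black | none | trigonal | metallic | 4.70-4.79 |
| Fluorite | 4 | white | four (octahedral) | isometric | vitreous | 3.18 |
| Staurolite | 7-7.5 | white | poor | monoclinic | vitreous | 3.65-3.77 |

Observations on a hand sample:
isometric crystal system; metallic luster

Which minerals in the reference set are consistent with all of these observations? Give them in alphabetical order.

Isometric crystal system: only Magnetite, Sphalerite, Diamond, Garnet, Pyrite, Halite, Fluorite remain.
Metallic luster: narrows the field to Magnetite, Pyrite.
The minerals that satisfy all observations are Magnetite, Pyrite.

Magnetite, Pyrite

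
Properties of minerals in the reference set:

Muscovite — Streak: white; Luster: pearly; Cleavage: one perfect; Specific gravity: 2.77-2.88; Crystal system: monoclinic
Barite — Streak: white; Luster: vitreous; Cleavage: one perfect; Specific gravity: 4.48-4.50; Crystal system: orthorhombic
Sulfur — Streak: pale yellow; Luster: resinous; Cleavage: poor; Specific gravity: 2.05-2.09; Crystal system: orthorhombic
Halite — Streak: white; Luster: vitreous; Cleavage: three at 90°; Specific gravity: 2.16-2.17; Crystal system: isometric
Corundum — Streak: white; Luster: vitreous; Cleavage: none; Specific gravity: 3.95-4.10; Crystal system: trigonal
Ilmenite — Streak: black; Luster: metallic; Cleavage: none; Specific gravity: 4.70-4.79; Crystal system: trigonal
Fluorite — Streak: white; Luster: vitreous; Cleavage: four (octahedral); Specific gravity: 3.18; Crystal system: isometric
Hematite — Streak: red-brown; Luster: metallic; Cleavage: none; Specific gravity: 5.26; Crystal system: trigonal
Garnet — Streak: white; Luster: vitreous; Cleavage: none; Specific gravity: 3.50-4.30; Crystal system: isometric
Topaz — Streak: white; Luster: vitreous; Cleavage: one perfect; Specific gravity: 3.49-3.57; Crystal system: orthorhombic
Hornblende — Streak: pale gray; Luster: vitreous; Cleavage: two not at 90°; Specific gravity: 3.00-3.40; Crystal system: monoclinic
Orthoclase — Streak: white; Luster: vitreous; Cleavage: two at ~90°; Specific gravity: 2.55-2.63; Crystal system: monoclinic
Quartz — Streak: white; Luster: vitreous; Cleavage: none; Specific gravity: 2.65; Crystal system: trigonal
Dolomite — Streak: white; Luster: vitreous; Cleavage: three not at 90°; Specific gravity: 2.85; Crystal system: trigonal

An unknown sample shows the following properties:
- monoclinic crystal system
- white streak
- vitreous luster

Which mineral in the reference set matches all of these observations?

Monoclinic crystal system: Muscovite, Hornblende, Orthoclase remain.
White streak rules out Hornblende.
Vitreous luster excludes Muscovite.
Only Orthoclase satisfies all observations.

Orthoclase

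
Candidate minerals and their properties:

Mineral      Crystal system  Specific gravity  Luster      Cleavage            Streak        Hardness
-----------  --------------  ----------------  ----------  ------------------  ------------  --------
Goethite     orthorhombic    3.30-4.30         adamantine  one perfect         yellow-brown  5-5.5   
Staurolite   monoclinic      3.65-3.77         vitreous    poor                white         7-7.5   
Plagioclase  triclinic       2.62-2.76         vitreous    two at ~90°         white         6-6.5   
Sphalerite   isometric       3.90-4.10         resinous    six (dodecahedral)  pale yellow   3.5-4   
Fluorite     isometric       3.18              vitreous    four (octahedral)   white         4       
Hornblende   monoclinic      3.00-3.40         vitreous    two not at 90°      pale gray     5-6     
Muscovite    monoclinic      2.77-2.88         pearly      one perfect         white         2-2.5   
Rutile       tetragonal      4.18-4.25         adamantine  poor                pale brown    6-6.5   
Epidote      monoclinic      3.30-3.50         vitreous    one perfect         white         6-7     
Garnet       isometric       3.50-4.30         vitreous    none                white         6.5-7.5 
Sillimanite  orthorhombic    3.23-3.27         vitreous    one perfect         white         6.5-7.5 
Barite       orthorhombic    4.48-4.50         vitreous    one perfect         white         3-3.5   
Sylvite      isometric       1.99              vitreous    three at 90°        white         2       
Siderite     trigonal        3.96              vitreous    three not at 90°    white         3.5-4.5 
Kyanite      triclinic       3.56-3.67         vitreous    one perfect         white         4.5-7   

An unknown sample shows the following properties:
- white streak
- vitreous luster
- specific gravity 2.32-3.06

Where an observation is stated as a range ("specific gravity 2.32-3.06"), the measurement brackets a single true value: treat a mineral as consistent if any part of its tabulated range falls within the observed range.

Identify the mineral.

Plagioclase

White streak excludes Goethite, Sphalerite, Hornblende, Rutile.
Vitreous luster rules out Muscovite.
Specific gravity 2.32-3.06: only Plagioclase remains.
Plagioclase is the sole remaining match.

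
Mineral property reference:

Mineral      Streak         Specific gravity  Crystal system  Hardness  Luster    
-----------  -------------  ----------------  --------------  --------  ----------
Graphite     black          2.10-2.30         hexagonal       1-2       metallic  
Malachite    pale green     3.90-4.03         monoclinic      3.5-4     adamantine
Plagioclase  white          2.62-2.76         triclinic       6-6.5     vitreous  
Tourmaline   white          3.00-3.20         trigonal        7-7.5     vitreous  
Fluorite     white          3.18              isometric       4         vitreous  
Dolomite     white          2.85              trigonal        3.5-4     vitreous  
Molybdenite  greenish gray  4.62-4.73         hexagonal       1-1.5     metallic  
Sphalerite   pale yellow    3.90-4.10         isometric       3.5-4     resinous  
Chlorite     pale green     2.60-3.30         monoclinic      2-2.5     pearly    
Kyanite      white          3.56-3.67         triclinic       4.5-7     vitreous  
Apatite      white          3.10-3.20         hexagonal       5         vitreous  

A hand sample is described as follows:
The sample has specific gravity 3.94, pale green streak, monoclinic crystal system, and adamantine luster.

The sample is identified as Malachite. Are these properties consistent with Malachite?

Specific gravity 3.94 — is consistent with Malachite (SG 3.90-4.03).
Pale green streak — is consistent with Malachite (pale green streak).
Monoclinic crystal system — is consistent with Malachite (monoclinic system).
Adamantine luster — is consistent with Malachite (adamantine luster).
Every observed property is compatible with the reference values for Malachite.

Yes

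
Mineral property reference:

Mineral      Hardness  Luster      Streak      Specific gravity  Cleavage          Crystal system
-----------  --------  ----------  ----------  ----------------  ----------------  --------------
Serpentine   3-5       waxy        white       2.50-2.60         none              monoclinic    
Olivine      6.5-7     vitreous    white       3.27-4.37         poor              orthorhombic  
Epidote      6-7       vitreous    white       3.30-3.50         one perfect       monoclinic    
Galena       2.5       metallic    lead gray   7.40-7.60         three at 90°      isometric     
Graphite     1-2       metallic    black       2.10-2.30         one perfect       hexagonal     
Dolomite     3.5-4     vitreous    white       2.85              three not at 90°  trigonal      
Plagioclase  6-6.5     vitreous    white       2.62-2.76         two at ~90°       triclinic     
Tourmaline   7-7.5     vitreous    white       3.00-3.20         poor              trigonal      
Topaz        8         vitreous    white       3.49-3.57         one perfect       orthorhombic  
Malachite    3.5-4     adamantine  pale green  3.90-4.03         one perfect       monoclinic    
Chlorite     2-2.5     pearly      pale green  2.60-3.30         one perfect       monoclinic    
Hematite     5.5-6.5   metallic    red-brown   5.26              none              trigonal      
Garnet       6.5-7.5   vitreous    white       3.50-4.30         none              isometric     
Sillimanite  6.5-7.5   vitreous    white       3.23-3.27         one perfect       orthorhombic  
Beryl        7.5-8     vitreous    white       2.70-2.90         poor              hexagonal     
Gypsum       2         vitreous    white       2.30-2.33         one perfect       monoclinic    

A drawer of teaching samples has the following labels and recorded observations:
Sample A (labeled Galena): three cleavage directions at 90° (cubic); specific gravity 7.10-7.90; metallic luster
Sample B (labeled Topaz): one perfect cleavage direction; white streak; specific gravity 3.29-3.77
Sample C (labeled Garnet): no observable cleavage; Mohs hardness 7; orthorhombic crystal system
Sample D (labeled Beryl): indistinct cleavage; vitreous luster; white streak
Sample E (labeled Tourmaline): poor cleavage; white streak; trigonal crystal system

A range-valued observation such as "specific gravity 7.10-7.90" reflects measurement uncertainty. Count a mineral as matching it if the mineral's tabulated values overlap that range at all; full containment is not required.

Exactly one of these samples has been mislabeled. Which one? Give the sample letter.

Sample A: every observation is compatible with the reference values for Galena.
Sample B: every observation is compatible with the reference values for Topaz.
Sample C: Garnet has isometric system, but the record shows orthorhombic crystal system — this label is wrong.
Sample D: every observation is compatible with the reference values for Beryl.
Sample E: every observation is compatible with the reference values for Tourmaline.
The mislabeled specimen is C.

C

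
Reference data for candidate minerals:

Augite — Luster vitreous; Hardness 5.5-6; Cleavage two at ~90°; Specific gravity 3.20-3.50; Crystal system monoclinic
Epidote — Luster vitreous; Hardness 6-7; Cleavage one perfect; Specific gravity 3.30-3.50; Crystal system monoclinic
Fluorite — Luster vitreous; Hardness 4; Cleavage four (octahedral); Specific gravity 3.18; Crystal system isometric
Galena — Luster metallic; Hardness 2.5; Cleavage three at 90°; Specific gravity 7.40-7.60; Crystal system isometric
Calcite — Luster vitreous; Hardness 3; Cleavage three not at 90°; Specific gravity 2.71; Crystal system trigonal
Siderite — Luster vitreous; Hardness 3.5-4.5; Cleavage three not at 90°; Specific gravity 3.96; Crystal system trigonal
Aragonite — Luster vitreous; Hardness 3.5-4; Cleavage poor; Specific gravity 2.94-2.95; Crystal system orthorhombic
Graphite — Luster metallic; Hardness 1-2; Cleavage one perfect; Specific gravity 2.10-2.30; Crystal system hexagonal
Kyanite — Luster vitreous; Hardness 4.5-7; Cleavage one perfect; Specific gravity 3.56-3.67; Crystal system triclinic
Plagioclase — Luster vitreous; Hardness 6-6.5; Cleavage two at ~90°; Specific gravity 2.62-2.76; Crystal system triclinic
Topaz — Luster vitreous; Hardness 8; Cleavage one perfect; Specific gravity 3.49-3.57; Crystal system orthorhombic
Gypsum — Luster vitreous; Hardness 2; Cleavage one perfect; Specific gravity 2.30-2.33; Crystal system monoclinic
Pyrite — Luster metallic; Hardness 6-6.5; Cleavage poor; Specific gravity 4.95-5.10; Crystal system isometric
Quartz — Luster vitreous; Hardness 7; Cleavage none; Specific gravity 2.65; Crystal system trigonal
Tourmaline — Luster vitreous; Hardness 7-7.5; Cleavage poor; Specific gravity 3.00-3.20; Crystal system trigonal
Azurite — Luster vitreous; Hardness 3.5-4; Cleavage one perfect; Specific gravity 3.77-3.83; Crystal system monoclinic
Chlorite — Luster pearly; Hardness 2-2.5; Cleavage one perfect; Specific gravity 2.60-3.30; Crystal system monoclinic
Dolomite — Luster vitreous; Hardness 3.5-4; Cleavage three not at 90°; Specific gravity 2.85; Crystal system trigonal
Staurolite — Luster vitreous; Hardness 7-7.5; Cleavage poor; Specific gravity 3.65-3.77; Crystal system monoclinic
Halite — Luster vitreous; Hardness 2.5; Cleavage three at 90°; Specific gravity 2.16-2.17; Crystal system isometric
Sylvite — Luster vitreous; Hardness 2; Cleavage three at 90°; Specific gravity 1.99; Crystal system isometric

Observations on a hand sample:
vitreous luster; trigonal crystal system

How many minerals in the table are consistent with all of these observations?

5

Vitreous luster eliminates Galena, Graphite, Pyrite, Chlorite.
Trigonal crystal system: leaves Calcite, Siderite, Quartz, Tourmaline, Dolomite.
Consistent with every observation: Calcite, Dolomite, Quartz, Siderite, Tourmaline.
That is 5 minerals.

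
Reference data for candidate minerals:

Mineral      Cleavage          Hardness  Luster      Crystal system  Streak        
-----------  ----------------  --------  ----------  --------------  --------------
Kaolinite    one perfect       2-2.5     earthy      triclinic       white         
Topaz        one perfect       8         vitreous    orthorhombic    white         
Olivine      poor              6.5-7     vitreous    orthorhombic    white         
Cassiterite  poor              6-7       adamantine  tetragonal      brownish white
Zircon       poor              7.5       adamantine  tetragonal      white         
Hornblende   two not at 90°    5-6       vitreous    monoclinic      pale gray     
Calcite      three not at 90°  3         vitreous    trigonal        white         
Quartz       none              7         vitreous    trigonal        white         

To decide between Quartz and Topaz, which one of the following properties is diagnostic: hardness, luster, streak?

Hardness: Quartz 7, Topaz 8 — these differ.
Luster: both vitreous — shared.
Streak: both white — shared.
Only hardness differs between Quartz and Topaz among the listed tests.

hardness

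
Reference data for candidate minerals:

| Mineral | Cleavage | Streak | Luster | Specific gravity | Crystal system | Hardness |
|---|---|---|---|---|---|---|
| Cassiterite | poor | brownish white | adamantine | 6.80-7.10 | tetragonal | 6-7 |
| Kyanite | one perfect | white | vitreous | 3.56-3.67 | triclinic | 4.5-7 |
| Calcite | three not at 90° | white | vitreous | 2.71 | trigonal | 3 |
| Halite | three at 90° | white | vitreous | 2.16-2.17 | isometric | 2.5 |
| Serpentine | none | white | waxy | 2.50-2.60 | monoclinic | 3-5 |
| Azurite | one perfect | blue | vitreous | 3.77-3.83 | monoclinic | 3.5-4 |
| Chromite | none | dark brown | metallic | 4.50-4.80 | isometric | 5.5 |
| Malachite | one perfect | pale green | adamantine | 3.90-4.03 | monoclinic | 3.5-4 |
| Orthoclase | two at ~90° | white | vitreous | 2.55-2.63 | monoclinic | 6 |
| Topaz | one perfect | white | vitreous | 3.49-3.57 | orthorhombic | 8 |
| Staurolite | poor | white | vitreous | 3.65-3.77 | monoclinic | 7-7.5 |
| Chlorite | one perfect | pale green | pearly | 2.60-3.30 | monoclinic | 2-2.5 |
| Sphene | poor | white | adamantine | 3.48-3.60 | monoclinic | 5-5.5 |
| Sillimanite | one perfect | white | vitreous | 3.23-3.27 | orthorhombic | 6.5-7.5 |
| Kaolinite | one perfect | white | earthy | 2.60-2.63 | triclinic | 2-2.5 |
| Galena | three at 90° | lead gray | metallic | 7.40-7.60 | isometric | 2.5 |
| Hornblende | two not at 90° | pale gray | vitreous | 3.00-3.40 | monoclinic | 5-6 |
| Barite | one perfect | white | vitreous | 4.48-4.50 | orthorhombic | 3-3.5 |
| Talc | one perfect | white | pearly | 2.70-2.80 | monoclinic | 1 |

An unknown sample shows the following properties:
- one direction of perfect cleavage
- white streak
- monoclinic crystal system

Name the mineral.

Talc

One direction of perfect cleavage: only Kyanite, Azurite, Malachite, Topaz, Chlorite, Sillimanite, Kaolinite, Barite, Talc remain.
White streak is inconsistent with Azurite, Malachite, Chlorite.
Monoclinic crystal system: Talc remains.
Only Talc satisfies all observations.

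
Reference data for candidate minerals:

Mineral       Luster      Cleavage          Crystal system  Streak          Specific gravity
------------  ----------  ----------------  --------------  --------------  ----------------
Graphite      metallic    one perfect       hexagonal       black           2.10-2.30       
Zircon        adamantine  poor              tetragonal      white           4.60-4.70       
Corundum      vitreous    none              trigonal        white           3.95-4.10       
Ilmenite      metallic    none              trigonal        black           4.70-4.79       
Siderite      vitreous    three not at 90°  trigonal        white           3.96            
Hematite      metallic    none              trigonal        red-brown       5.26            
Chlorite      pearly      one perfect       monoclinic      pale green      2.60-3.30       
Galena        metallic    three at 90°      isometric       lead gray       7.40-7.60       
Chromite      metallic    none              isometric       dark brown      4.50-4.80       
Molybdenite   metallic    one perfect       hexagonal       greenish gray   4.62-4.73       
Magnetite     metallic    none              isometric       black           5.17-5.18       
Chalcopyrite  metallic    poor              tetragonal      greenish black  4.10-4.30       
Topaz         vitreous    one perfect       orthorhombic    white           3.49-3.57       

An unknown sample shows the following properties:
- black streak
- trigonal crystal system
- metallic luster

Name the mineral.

Black streak: leaves Graphite, Ilmenite, Magnetite.
Trigonal crystal system: leaves Ilmenite.
Metallic luster: no further eliminations.
Ilmenite is the sole remaining match.

Ilmenite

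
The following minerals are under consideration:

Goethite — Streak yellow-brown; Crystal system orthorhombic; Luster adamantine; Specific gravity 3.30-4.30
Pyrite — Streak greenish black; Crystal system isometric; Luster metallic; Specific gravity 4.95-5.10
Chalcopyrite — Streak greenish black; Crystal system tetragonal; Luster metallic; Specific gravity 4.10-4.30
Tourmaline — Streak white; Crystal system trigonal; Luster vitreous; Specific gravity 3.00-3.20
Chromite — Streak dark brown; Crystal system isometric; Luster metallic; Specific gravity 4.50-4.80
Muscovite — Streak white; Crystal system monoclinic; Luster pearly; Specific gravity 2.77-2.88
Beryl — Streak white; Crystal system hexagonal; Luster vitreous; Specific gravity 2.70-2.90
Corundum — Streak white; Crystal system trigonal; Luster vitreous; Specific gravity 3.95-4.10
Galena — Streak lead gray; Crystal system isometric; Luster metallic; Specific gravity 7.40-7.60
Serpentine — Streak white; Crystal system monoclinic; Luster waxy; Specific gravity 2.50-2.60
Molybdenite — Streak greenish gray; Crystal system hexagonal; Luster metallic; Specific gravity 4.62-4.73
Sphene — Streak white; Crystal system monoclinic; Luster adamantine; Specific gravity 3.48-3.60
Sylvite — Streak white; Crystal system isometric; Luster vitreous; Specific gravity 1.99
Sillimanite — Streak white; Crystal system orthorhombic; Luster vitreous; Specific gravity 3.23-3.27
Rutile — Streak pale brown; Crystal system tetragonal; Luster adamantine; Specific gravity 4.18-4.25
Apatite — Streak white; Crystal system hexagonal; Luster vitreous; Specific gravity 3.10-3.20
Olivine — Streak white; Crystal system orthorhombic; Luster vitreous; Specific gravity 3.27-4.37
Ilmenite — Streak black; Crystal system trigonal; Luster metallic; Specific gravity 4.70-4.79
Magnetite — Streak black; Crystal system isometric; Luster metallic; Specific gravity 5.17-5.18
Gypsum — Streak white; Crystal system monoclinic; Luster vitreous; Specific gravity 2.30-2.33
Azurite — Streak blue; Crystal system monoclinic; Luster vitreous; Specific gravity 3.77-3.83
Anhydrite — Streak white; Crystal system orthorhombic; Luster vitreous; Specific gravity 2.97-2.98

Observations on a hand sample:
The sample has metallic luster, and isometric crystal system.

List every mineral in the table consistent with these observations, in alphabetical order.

Metallic luster: Pyrite, Chalcopyrite, Chromite, Galena, Molybdenite, Ilmenite, Magnetite remain.
Isometric crystal system rules out Chalcopyrite, Molybdenite, Ilmenite.
The minerals that satisfy all observations are Chromite, Galena, Magnetite, Pyrite.

Chromite, Galena, Magnetite, Pyrite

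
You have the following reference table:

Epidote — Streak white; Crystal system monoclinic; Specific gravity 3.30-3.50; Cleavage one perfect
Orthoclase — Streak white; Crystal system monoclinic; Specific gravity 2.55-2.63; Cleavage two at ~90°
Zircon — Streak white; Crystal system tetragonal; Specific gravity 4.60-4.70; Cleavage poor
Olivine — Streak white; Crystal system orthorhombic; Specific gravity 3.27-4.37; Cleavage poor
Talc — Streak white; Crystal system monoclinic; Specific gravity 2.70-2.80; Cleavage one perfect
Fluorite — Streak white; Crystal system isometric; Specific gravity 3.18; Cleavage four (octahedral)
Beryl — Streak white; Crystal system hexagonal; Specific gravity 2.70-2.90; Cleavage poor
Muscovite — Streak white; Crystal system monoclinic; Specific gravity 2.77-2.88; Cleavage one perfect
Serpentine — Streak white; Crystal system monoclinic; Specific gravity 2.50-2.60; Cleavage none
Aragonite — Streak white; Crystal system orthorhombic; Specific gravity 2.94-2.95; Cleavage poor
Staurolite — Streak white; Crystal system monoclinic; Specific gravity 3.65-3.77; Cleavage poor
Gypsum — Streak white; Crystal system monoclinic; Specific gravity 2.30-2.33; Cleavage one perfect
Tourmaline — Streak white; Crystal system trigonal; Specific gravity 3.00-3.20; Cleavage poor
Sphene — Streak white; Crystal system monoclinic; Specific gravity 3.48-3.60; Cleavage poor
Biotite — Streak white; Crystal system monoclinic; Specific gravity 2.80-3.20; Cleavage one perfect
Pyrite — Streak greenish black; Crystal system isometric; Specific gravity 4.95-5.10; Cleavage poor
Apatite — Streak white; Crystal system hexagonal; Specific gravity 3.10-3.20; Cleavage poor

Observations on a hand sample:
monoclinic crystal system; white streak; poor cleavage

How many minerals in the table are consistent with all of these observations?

2

Monoclinic crystal system — only Epidote, Orthoclase, Talc, Muscovite, Serpentine, Staurolite, Gypsum, Sphene, Biotite remain.
White streak — all remaining candidates fit.
Poor cleavage — Staurolite, Sphene remain.
Consistent with every observation: Sphene, Staurolite.
That is 2 minerals.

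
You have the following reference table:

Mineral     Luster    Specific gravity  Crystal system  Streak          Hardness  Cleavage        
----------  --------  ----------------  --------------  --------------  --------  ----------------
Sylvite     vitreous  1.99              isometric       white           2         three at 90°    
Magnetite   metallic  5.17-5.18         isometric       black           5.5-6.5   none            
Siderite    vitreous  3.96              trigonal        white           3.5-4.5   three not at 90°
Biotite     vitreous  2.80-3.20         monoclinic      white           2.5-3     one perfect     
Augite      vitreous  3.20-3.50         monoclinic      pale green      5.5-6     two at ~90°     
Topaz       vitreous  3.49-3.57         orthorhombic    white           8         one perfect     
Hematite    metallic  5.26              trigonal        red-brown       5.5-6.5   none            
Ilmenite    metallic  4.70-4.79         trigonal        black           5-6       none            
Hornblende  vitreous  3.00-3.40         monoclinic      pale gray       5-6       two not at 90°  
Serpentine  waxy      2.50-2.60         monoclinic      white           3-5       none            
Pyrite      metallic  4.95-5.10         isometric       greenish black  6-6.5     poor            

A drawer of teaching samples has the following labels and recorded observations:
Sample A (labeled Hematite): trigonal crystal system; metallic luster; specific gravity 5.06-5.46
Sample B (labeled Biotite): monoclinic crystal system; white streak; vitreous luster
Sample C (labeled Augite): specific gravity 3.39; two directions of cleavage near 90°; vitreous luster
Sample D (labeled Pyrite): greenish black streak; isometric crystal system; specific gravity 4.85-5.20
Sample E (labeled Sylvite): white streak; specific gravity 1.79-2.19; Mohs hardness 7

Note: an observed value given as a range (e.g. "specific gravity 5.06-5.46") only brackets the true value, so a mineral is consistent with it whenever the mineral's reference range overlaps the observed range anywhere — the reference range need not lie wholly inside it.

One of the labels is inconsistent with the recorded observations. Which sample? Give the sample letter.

Sample A: all recorded properties match Hematite.
Sample B: all recorded properties match Biotite.
Sample C: all recorded properties match Augite.
Sample D: all recorded properties match Pyrite.
Sample E: Mohs hardness 7 is outside the reference for Sylvite (hardness 2) — mislabeled.
Only sample E is inconsistent with its label.

E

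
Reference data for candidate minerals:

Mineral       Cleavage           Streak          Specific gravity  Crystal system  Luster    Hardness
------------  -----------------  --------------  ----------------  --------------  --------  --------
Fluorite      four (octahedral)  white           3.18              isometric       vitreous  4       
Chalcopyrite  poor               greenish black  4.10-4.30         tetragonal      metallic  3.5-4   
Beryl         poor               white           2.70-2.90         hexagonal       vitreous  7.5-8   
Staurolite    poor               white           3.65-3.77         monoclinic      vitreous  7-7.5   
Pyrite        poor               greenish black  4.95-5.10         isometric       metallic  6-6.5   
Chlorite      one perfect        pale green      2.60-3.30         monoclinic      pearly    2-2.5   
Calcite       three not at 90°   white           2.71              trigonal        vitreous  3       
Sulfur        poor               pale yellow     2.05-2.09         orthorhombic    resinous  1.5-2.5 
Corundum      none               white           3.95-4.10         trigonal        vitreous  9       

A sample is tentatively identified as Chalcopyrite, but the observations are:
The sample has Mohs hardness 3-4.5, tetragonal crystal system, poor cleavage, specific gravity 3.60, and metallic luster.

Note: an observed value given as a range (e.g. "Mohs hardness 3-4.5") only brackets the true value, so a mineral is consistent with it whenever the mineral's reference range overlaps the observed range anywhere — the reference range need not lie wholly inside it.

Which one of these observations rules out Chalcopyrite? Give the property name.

Mohs hardness 3-4.5: Chalcopyrite has hardness 3.5-4 — matches.
Tetragonal crystal system: Chalcopyrite has tetragonal system — matches.
Poor cleavage: Chalcopyrite has cleavage poor — matches.
Specific gravity 3.60: Chalcopyrite has SG 4.10-4.30 — outside the reference range.
Metallic luster: Chalcopyrite has metallic luster — matches.
Everything matches except the specific gravity.

specific gravity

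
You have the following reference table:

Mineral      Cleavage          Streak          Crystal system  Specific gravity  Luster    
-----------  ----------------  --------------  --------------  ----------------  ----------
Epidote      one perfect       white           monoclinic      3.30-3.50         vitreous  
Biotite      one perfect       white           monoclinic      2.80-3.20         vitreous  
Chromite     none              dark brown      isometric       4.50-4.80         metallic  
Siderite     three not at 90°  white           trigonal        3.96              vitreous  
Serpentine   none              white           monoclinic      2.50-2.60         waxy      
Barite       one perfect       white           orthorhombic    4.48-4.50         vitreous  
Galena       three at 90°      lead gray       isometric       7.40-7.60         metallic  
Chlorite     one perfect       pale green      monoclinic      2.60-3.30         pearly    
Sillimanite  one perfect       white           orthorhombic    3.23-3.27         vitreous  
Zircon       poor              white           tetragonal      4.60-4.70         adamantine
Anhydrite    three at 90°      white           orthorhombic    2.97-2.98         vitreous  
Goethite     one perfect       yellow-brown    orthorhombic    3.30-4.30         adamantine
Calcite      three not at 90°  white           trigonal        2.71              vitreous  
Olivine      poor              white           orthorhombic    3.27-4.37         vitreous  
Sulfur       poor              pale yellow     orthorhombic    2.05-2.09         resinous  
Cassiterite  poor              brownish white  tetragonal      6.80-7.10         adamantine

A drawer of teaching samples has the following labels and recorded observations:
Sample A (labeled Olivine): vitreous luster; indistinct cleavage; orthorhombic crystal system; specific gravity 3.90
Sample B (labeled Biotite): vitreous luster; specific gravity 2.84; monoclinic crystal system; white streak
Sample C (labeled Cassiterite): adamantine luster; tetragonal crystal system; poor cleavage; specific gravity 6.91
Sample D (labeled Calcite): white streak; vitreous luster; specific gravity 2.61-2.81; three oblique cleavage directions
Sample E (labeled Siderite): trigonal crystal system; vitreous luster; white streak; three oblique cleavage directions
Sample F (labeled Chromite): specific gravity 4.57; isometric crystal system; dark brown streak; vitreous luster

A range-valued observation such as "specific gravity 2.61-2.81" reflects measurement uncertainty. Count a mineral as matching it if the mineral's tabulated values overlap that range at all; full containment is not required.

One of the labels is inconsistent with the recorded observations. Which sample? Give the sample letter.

Sample A: nothing contradicts Olivine.
Sample B: nothing contradicts Biotite.
Sample C: nothing contradicts Cassiterite.
Sample D: nothing contradicts Calcite.
Sample E: nothing contradicts Siderite.
Sample F: vitreous luster is outside the reference for Chromite (metallic luster) — mislabeled.
Only sample F is inconsistent with its label.

F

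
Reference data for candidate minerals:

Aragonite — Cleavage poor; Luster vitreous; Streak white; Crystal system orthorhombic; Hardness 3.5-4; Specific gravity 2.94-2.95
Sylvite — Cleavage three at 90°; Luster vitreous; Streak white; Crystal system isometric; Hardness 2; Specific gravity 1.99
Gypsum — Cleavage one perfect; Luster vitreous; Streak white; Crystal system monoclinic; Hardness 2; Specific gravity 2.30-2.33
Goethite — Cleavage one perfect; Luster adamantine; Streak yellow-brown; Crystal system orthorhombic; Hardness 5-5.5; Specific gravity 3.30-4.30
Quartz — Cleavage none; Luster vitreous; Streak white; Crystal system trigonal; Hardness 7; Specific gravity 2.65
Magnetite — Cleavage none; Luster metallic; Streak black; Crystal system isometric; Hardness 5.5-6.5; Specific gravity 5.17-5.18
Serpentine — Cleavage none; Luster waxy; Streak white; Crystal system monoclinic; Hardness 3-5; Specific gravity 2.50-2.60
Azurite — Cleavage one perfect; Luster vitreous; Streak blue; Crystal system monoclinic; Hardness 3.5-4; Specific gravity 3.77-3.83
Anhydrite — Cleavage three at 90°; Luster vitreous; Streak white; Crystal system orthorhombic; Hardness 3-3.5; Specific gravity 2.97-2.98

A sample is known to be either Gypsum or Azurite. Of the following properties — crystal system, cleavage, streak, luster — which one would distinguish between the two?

Crystal system: both monoclinic — no difference.
Cleavage: both one perfect — no difference.
Streak: Gypsum white, Azurite blue — different.
Luster: both vitreous — no difference.
Of the listed properties, streak is the one that separates them.

streak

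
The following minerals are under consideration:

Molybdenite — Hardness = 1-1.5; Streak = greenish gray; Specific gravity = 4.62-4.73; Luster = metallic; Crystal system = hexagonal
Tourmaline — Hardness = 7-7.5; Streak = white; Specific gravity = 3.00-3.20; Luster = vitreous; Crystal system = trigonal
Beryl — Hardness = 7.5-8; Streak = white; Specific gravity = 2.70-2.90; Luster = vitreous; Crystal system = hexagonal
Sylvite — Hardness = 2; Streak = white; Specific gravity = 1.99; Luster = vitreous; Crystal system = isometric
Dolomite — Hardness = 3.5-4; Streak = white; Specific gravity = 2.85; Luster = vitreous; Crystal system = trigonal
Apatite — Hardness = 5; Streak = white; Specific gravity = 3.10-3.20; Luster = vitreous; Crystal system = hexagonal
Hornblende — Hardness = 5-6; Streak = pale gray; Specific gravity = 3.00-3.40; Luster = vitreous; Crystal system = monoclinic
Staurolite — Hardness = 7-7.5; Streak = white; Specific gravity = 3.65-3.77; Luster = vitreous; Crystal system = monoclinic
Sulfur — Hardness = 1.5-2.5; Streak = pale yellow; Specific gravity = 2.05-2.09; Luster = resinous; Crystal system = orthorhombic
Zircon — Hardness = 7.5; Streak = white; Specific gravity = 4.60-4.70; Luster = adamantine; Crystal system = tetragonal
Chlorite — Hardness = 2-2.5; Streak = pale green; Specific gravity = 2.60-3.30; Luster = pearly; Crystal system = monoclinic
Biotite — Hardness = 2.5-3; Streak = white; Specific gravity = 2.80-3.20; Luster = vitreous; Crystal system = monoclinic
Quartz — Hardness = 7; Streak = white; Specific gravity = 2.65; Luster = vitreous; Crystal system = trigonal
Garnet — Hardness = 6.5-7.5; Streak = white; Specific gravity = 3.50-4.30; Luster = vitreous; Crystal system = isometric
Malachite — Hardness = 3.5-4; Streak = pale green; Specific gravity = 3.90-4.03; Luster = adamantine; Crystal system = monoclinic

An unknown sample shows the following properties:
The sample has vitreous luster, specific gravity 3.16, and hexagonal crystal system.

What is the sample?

Vitreous luster rules out Molybdenite, Sulfur, Zircon, Chlorite, Malachite.
Specific gravity 3.16: narrows the field to Tourmaline, Apatite, Hornblende, Biotite.
Hexagonal crystal system: only Apatite remains.
Only Apatite satisfies all observations.

Apatite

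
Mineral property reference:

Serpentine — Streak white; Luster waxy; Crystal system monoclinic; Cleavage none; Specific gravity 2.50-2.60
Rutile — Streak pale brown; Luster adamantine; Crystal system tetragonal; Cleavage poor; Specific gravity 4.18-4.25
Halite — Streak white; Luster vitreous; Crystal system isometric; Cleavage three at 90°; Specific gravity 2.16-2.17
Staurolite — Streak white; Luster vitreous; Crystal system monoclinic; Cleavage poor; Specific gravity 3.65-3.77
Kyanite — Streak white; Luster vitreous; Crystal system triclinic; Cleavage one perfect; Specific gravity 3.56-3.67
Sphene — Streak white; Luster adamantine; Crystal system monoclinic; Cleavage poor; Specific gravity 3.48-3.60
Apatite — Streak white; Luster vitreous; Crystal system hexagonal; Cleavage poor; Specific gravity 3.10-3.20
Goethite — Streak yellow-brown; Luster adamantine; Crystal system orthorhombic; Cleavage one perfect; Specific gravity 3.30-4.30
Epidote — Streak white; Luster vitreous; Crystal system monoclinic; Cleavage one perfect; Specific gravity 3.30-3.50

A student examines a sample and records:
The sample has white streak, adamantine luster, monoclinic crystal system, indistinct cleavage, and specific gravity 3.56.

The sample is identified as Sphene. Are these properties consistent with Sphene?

White streak — is consistent with Sphene (white streak).
Adamantine luster — is consistent with Sphene (adamantine luster).
Monoclinic crystal system — is consistent with Sphene (monoclinic system).
Indistinct cleavage — is consistent with Sphene (cleavage poor).
Specific gravity 3.56 — is consistent with Sphene (SG 3.48-3.60).
Nothing contradicts Sphene.

Yes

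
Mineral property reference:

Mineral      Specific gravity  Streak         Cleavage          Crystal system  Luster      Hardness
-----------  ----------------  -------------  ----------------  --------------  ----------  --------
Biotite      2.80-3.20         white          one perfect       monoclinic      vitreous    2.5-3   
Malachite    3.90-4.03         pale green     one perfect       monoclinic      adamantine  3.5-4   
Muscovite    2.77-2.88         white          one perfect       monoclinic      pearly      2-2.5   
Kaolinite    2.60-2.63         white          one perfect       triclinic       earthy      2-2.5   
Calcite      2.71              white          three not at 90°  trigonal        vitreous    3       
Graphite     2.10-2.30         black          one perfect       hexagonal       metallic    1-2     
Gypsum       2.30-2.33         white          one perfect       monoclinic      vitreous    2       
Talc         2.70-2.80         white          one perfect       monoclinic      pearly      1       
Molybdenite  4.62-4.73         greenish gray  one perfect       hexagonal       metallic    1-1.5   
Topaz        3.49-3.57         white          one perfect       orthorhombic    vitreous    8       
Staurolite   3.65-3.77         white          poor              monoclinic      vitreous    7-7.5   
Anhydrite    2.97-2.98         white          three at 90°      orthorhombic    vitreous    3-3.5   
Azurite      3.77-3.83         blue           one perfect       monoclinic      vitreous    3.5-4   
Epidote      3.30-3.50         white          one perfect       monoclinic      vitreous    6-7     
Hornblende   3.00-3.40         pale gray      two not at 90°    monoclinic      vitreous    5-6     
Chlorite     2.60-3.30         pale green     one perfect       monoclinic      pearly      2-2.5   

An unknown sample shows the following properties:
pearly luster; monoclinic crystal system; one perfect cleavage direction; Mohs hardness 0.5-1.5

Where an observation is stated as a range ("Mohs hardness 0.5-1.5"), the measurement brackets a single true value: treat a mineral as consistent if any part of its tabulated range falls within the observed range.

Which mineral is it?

Pearly luster: only Muscovite, Talc, Chlorite remain.
Monoclinic crystal system: consistent with all remaining minerals.
One perfect cleavage direction: every remaining candidate is consistent.
Mohs hardness 0.5-1.5: narrows the field to Talc.
Only Talc satisfies all observations.

Talc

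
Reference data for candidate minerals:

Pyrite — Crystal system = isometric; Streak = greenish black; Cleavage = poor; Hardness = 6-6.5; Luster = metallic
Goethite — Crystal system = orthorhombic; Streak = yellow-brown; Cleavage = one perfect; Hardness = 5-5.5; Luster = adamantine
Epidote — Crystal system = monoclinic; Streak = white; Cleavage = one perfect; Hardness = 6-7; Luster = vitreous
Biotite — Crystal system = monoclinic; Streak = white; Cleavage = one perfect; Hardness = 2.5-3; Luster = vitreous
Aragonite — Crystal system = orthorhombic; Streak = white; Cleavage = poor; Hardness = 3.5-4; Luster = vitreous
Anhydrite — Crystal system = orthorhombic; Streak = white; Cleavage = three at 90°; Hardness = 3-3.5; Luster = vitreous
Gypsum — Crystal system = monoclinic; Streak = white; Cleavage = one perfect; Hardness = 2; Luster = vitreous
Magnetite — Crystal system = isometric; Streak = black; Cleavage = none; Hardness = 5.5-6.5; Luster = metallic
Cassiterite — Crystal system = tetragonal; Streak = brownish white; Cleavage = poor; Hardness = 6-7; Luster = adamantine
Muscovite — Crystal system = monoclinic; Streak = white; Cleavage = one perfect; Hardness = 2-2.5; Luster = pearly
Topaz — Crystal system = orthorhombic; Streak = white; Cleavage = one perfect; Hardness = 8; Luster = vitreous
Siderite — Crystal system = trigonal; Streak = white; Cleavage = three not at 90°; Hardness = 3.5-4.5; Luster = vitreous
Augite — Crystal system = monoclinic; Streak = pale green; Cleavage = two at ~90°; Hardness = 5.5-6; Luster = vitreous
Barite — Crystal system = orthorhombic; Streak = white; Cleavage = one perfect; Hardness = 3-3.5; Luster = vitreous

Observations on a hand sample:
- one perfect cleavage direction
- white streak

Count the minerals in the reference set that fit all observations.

6

One perfect cleavage direction: leaves Goethite, Epidote, Biotite, Gypsum, Muscovite, Topaz, Barite.
White streak is inconsistent with Goethite.
Remaining candidates: Barite, Biotite, Epidote, Gypsum, Muscovite, Topaz.
That is 6 minerals.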